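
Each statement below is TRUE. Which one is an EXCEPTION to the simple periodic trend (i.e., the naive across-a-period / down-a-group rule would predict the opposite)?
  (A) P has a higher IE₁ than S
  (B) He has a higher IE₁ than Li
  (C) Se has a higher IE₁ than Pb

The general trend: IE₁ increases across a period and decreases down a group.
(A) P (period 3, group 15) vs S (period 3, group 16): the stated order contradicts the simple trend.
(B) He (period 1, group 18) vs Li (period 2, group 1): the stated order agrees with the simple trend.
(C) Se (period 4, group 16) vs Pb (period 6, group 14): the stated order agrees with the simple trend.
The exception is (A): S (3p⁴) ionizes more easily than half-filled P (3p³) because the paired 3p electron in S is pushed out by e⁻–e⁻ repulsion.

(A)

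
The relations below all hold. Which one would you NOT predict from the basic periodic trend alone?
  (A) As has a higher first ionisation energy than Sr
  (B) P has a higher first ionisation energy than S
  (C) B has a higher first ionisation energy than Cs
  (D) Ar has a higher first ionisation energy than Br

(B)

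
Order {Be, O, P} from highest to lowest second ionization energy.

IE_2 is the cost of taking one more electron from the +1 cation: Be⁺ still has 1 valence electron; O⁺ still has 5 valence electrons; P⁺ still has 4 valence electrons.
All are still removing valence electrons, so compare the +1 ions as you would atoms: IE_2 generally rises across a period (higher Z_eff) and falls down a group (larger shell), subject to the usual subshell exceptions.
Valence configurations: Be⁺ [He]2s¹, O⁺ [He]2s²2p³, P⁺ [Ne]3s²3p².
The numbers (kJ/mol): Be 1757, O 3388, P 1907.
Overall IE_2 order: Be < P < O.

O, P, Be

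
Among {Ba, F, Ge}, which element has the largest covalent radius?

F is in period 2, group 17; Ge is in period 4, group 14; Ba is in period 6, group 2.
Across a period the added protons contract the valence shell; down a group each new principal shell makes the atom larger.
Here both period and group differ, so the two effects have to be weighed against each other.
Ge > F: relative to F, both the across-period and down-group shifts push Ge's atomic radius up.
Ba > Ge: relative to Ge, both the across-period and down-group shifts push Ba's atomic radius up.
Approximate values (pm): F 64, Ge 121, Ba 196.
The largest covalent radius among these belongs to Ba.

Ba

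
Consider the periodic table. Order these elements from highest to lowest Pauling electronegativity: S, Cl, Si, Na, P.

Cl > S > P > Si > Na

Smaller atoms with higher effective nuclear charge are more electronegative.
All lie in period 3, so electronegativity increases left to right.
So from highest to lowest: Cl > S > P > Si > Na.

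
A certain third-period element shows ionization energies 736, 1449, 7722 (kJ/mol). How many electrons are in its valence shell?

Look for the largest jump between consecutive ionization energies: IE3/IE2 ≈ 5.3, far larger than any earlier ratio.
That jump marks the point where a core electron is being removed. So the atom has 2 valence electrons.

2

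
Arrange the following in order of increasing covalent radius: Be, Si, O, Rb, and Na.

O < Be < Si < Na < Rb

Be is in period 2, group 2; O is in period 2, group 16; Na is in period 3, group 1; Si is in period 3, group 14; Rb is in period 5, group 1.
Across a period the added protons contract the valence shell; down a group each new principal shell makes the atom larger.
Here both period and group differ, so the two effects have to be weighed against each other.
Be > O: Be lies to the left of O in period 2, so the across-period effect alone puts Be larger.
Si > Be: the two effects oppose for this pair; the down-group effect wins (116 vs 102 pm).
Na > Si: both are in period 3; the period trend gives Na the larger value.
Rb > Na: Rb sits below Na in group 1, so the down-group effect alone puts Rb larger.
Approximate values (pm): Be 102, O 63, Na 155, Si 116, Rb 210.
So from smallest to largest: O < Be < Si < Na < Rb.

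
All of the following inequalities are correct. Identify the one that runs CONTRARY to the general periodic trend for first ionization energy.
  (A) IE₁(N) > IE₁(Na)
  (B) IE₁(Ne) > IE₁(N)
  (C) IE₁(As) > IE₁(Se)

(C)

The general trend: first ionization energy increases across a period and decreases down a group.
(A) N (period 2, group 15) vs Na (period 3, group 1): the stated order agrees with the simple trend.
(B) Ne (period 2, group 18) vs N (period 2, group 15): the stated order agrees with the simple trend.
(C) As (period 4, group 15) vs Se (period 4, group 16): the stated order contradicts the simple trend.
The exception is (C): Se (4p⁴) ionizes more easily than half-filled As (4p³).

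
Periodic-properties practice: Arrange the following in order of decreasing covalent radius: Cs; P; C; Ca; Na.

Cs > Ca > Na > P > C

C is in period 2, group 14; Na is in period 3, group 1; P is in period 3, group 15; Ca is in period 4, group 2; Cs is in period 6, group 1.
Radius decreases left→right (rising Z_eff, same n) and increases top→bottom (higher n).
These span different periods and groups, so the two trends combine.
P > C: the two effects oppose for this pair; the down-group effect wins (111 vs 75 pm).
Na > P: both are in period 3; the period trend gives Na the larger value.
Ca > Na: period and group pull opposite ways; the down-group shift dominates (171 vs 155 pm).
Cs > Ca: both effects reinforce here, so Cs is clearly the larger of the two.
For reference (pm): C 75, Na 155, P 111, Ca 171, Cs 232.
So from largest to smallest: Cs > Ca > Na > P > C.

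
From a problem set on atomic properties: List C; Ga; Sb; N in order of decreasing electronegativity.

EN rises left→right (higher Z_eff, smaller atoms) and falls top→bottom (larger, more shielded atoms).
Here both period and group differ, so the two effects have to be weighed against each other.
Sb > Ga: the two effects oppose for this pair; the across-period effect wins (2.05 vs 1.81).
C > Sb: period and group pull opposite ways; the down-group shift dominates (2.55 vs 2.05).
N > C: N lies to the right of C in period 2, so the across-period effect alone puts N higher.
Approximate values (Pauling): C 2.55, N 3.04, Ga 1.81, Sb 2.05.
So from highest to lowest: N > C > Sb > Ga.

N, C, Sb, Ga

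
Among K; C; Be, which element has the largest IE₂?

K

Consider each +1 ion: K⁺ is the bare [Ar] core; C⁺ still has 3 valence electrons; Be⁺ still has 1 valence electron.
Breaking into a closed-shell core is much more expensive than removing a leftover valence electron — K has the largest IE_2 here.
Valence configurations: C⁺ [He]2s²2p¹, Be⁺ [He]2s¹.
The numbers (kJ/mol): K 3052, C 2353, Be 1757.
Putting it together, IE_2: Be < C < K.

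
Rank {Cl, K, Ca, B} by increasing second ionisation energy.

IE_2 is the cost of taking one more electron from the +1 cation: Cl⁺ still has 6 valence electrons; K⁺ is the bare [Ar] core; Ca⁺ still has 1 valence electron; B⁺ still has 2 valence electrons.
Breaking into a closed-shell core is much more expensive than removing a leftover valence electron — K has the largest IE_2 here.
Valence configurations: Cl⁺ [Ne]3s²3p⁴, Ca⁺ [Ar]4s¹, B⁺ [He]2s².
Tabulated IE_2 (kJ/mol): Cl 2298, K 3052, Ca 1145, B 2427.
Overall IE_2 order: Ca < Cl < B < K.

Ca < Cl < B < K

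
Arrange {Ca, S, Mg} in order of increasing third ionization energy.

S, Ca, Mg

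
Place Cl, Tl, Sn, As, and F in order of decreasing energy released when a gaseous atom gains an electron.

Adding an electron releases more energy for atoms nearer the top right (short of the noble gases).
These span different periods and groups, so the two trends combine.
As > Tl: both effects reinforce here, so As is clearly the higher of the two.
Sn > As: this pair runs against the simple trend — see the exception note.
F > Sn: both effects reinforce here, so F is clearly the higher of the two.
Cl > F: this pair runs against the simple trend — see the exception note.
Note the exception: Sn has a higher electron affinity than As, contrary to the simple trend — adding an electron to As's half-filled np³ subshell costs electron-pairing energy.
Note the exception: Cl has a higher electron affinity than F, contrary to the simple trend — F's small 2p subshell makes the incoming electron feel strong e⁻–e⁻ repulsion, so Cl actually releases more energy on gaining an electron.
Tabulated electron affinity (kJ/mol): F 328, Cl 349, As 78, Sn 107, Tl 19.
So from highest to lowest: Cl > F > Sn > As > Tl.

Cl > F > Sn > As > Tl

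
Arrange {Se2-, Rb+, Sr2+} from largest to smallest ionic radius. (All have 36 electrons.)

All of these have 36 electrons, so size is governed by nuclear charge alone: the more protons, the stronger the pull on the same electron cloud, and the smaller the ion.
Nuclear charges: Sr2+ (Z=38), Rb+ (Z=37), Se2- (Z=34).
Largest to smallest: Se2- > Rb+ > Sr2+.

Se2- > Rb+ > Sr2+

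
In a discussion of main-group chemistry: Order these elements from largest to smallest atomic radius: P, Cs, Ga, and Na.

Cs, Na, Ga, P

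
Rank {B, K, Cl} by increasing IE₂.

Cl, B, K

IE_2 is the cost of taking one more electron from the +1 cation: B⁺ still has 2 valence electrons; K⁺ is the bare [Ar] core; Cl⁺ still has 6 valence electrons.
Breaking into a closed-shell core is much more expensive than removing a leftover valence electron — K has the largest IE_2 here.
Valence configurations: B⁺ [He]2s², Cl⁺ [Ne]3s²3p⁴.
Tabulated IE_2 (kJ/mol): B 2427, K 3052, Cl 2298.
Putting it together, IE_2: Cl < B < K.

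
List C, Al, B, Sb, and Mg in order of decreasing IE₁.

C > Sb > B > Mg > Al

Across a period the outer electron is held more tightly (higher IE₁); down a group it sits in a higher shell, more shielded, and comes off more easily.
Here both period and group differ, so the two effects have to be weighed against each other.
Mg > Al: this pair runs against the simple trend — see the exception note.
B > Mg: both effects reinforce here, so B is clearly the higher of the two.
Sb > B: period and group pull opposite ways; the across-period shift dominates (831 vs 801 kJ/mol).
C > Sb: the two effects oppose for this pair; the down-group effect wins (1086 vs 831 kJ/mol).
Note the exception: Mg has a higher first ionization energy than Al, contrary to the simple trend — Al's single 3p electron is easier to remove than one from Mg's filled 3s².
Tabulated first ionization energy (kJ/mol): B 801, C 1086, Mg 738, Al 578, Sb 831.
So from highest to lowest: C > Sb > B > Mg > Al.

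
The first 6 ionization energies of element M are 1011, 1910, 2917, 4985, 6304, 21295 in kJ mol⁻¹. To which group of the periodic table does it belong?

Group 15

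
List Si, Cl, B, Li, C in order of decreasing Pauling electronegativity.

Li is in period 2, group 1; B is in period 2, group 13; C is in period 2, group 14; Si is in period 3, group 14; Cl is in period 3, group 17.
EN rises left→right (higher Z_eff, smaller atoms) and falls top→bottom (larger, more shielded atoms).
These span different periods and groups, so the two trends combine.
Si > Li: the two effects oppose for this pair; the across-period effect wins (1.90 vs 0.98).
B > Si: the two effects oppose for this pair; the down-group effect wins (2.04 vs 1.90).
C > B: C lies to the right of B in period 2, so the across-period effect alone puts C higher.
Cl > C: period and group pull opposite ways; the across-period shift dominates (3.16 vs 2.55).
Tabulated electronegativity (Pauling): Li 0.98, B 2.04, C 2.55, Si 1.90, Cl 3.16.
So from highest to lowest: Cl > C > B > Si > Li.

Cl > C > B > Si > Li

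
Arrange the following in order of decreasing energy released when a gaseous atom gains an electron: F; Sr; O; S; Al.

F > S > O > Al > Sr

O is in period 2, group 16; F is in period 2, group 17; Al is in period 3, group 13; S is in period 3, group 16; Sr is in period 5, group 2.
Atoms with high Z_eff and room in the valence shell (especially the halogens) have the most exothermic electron affinities.
Neither a single period nor a single group — weigh both effects.
Al > Sr: both effects reinforce here, so Al is clearly the higher of the two.
O > Al: both effects reinforce here, so O is clearly the higher of the two.
S > O: this pair runs against the simple trend — see the exception note.
F > S: relative to S, both the across-period and down-group shifts push F's electron affinity up.
Note the exception: S has a higher electron affinity than O, contrary to the simple trend — the compact 2p subshell of O repels the added electron more than S's larger 3p does.
Approximate values (kJ/mol): O 141, F 328, Al 42, S 200, Sr 5.
So from highest to lowest: F > S > O > Al > Sr.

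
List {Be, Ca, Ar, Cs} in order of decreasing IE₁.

IE₁ increases left→right with effective nuclear charge and decreases top→bottom as the valence shell moves farther out.
Neither a single period nor a single group — weigh both effects.
Ca > Cs: relative to Cs, both the across-period and down-group shifts push Ca's first ionization energy up.
Be > Ca: they share group 2; the group trend gives Be the larger value.
Ar > Be: the two effects oppose for this pair; the across-period effect wins (1521 vs 900 kJ/mol).
Approximate values (kJ/mol): Be 900, Ar 1521, Ca 590, Cs 376.
So from highest to lowest: Ar > Be > Ca > Cs.

Ar > Be > Ca > Cs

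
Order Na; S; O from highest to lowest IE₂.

The second ionization energy removes an electron from the +1 ion. For each element: Na⁺ is the bare [Ne] core; S⁺ still has 5 valence electrons; O⁺ still has 5 valence electrons.
Core electrons are held far more tightly than valence electrons, so Na tops the IE_2 order.
Valence configurations: S⁺ [Ne]3s²3p³, O⁺ [He]2s²2p³.
The numbers (kJ/mol): Na 4562, S 2252, O 3388.
Putting it together, IE_2: S < O < Na.

Na, O, S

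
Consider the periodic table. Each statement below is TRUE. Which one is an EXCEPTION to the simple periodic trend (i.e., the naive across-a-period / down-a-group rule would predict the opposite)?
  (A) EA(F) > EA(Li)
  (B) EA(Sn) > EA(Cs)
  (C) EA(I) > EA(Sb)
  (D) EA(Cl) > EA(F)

(D)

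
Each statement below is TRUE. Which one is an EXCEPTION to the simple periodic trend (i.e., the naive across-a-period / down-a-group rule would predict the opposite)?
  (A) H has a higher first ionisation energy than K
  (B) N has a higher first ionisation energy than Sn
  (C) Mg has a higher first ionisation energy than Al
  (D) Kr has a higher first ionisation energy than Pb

The general trend: first ionisation energy increases across a period and decreases down a group.
(A) H (period 1, group 1) vs K (period 4, group 1): the stated order agrees with the simple trend.
(B) N (period 2, group 15) vs Sn (period 5, group 14): the stated order agrees with the simple trend.
(C) Mg (period 3, group 2) vs Al (period 3, group 13): the stated order contradicts the simple trend.
(D) Kr (period 4, group 18) vs Pb (period 6, group 14): the stated order agrees with the simple trend.
The exception is (C): Al's single 3p electron is easier to remove than one from Mg's filled 3s².

(C)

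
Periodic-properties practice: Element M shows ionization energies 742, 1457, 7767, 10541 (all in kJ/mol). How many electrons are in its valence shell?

Look for the largest jump between consecutive ionization energies: IE3/IE2 ≈ 5.3, far larger than any earlier ratio.
That jump marks the point where a core electron is being removed. So the atom has 2 valence electrons.

2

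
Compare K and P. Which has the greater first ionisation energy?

P

First ionization energy rises across a period (greater Z_eff holds electrons more tightly) and falls down a group (valence electrons are farther from the nucleus).
These span different periods and groups, so the two trends combine.
P > K: both effects reinforce here, so P is clearly the higher of the two.
Tabulated first ionization energy (kJ/mol): P 1012, K 419.
So P has the greater first ionisation energy (P > K).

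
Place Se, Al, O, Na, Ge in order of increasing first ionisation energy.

Na < Al < Ge < Se < O

O is in period 2, group 16; Na is in period 3, group 1; Al is in period 3, group 13; Ge is in period 4, group 14; Se is in period 4, group 16.
Across a period the outer electron is held more tightly (higher IE₁); down a group it sits in a higher shell, more shielded, and comes off more easily.
Neither a single period nor a single group — weigh both effects.
Al > Na: Al lies to the right of Na in period 3, so the across-period effect alone puts Al higher.
Ge > Al: period and group pull opposite ways; the across-period shift dominates (762 vs 578 kJ/mol).
Se > Ge: Se lies to the right of Ge in period 4, so the across-period effect alone puts Se higher.
O > Se: O sits above Se in group 16, so the down-group effect alone puts O higher.
Tabulated first ionization energy (kJ/mol): O 1314, Na 496, Al 578, Ge 762, Se 941.
So from lowest to highest: Na < Al < Ge < Se < O.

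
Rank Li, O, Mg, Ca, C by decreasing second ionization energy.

After 1 electron has been removed, what remains? Li⁺ is the bare [He] core; O⁺ still has 5 valence electrons; Mg⁺ still has 1 valence electron; Ca⁺ still has 1 valence electron; C⁺ still has 3 valence electrons.
Breaking into a closed-shell core is much more expensive than removing a leftover valence electron — Li has the largest IE_2 here.
Valence configurations: O⁺ [He]2s²2p³, Mg⁺ [Ne]3s¹, Ca⁺ [Ar]4s¹, C⁺ [He]2s²2p¹.
Tabulated IE_2 (kJ/mol): Li 7298, O 3388, Mg 1451, Ca 1145, C 2353.
Hence IE_2: Ca < Mg < C < O < Li.

Li, O, C, Mg, Ca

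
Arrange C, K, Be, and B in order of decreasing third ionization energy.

Be > C > K > B

The third ionization energy removes an electron from the +2 ion. For each element: C²⁺ still has 2 valence electrons; K²⁺ is already 1 electron into the core; Be²⁺ is the bare [He] core; B²⁺ still has 1 valence electron.
Usually core removal costs more than valence removal, but here the competition is close: a tightly held n=2 valence electron can cost more to remove than an n=3 core electron, so the actual values have to decide it.
Valence configurations: C²⁺ [He]2s², B²⁺ [He]2s¹.
The numbers (kJ/mol): C 4620, K 4420, Be 14849, B 3660.
So the third ionization energies run B < K < C < Be.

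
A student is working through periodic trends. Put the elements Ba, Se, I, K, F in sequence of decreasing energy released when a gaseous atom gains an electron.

Electron affinity generally becomes more exothermic across a period toward the halogens and less exothermic down a group.
Neither a single period nor a single group — weigh both effects.
K > Ba: period and group pull opposite ways; the down-group shift dominates (48 vs 14 kJ/mol).
Se > K: both are in period 4; the period trend gives Se the larger value.
I > Se: period and group pull opposite ways; the across-period shift dominates (295 vs 195 kJ/mol).
F > I: F sits above I in group 17, so the down-group effect alone puts F higher.
For reference (kJ/mol): F 328, K 48, Se 195, I 295, Ba 14.
So from highest to lowest: F > I > Se > K > Ba.

F > I > Se > K > Ba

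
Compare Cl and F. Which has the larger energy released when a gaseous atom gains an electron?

F is in period 2, group 17; Cl is in period 3, group 17.
Atoms with high Z_eff and room in the valence shell (especially the halogens) have the most exothermic electron affinities.
All are in group 17; the group trend (electron affinity increases up the group) applies, with the exception below.
Note the exception: Cl has a higher electron affinity than F, contrary to the simple trend — F's small 2p subshell makes the incoming electron feel strong e⁻–e⁻ repulsion, so Cl actually releases more energy on gaining an electron.
Tabulated electron affinity (kJ/mol): F 328, Cl 349.
So Cl has the larger energy released when a gaseous atom gains an electron (Cl > F).

Cl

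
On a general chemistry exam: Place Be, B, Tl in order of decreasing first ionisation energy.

Be, B, Tl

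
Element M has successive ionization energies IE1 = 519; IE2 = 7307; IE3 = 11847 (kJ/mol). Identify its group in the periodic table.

Look for the largest jump between consecutive ionization energies: IE2/IE1 ≈ 14.1, far larger than any earlier ratio.
That jump marks the point where a core electron is being removed. So the atom has 1 valence electron.
A main-group element with 1 valence electron is in group 1.

Group 1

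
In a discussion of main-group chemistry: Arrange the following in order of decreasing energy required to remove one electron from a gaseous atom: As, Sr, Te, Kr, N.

N is in period 2, group 15; As is in period 4, group 15; Kr is in period 4, group 18; Sr is in period 5, group 2; Te is in period 5, group 16.
First ionization energy rises across a period (greater Z_eff holds electrons more tightly) and falls down a group (valence electrons are farther from the nucleus).
Neither a single period nor a single group — weigh both effects.
Te > Sr: both are in period 5; the period trend gives Te the larger value.
As > Te: period and group pull opposite ways; the down-group shift dominates (947 vs 869 kJ/mol).
Kr > As: both are in period 4; the period trend gives Kr the larger value.
N > Kr: period and group pull opposite ways; the down-group shift dominates (1402 vs 1351 kJ/mol).
Tabulated first ionization energy (kJ/mol): N 1402, As 947, Kr 1351, Sr 550, Te 869.
So from highest to lowest: N > Kr > As > Te > Sr.

N > Kr > As > Te > Sr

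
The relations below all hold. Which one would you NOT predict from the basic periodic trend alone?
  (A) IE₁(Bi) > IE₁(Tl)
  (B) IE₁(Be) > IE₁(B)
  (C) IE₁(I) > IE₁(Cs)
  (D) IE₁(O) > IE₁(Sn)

(B)

The general trend: first ionization energy increases across a period and decreases down a group.
(A) Bi (period 6, group 15) vs Tl (period 6, group 13): the stated order agrees with the simple trend.
(B) Be (period 2, group 2) vs B (period 2, group 13): the stated order contradicts the simple trend.
(C) I (period 5, group 17) vs Cs (period 6, group 1): the stated order agrees with the simple trend.
(D) O (period 2, group 16) vs Sn (period 5, group 14): the stated order agrees with the simple trend.
The exception is (B): removing B's lone 2p electron is easier than breaking Be's filled 2s².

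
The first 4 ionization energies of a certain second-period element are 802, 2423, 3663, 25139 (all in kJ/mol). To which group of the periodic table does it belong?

Group 13

Look for the largest jump between consecutive ionization energies: IE4/IE3 ≈ 6.9, far larger than any earlier ratio.
That jump marks the point where a core electron is being removed. So the atom has 3 valence electrons.
A main-group element with 3 valence electrons is in group 13.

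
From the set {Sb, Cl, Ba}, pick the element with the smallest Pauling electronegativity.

EN rises left→right (higher Z_eff, smaller atoms) and falls top→bottom (larger, more shielded atoms).
These span different periods and groups, so the two trends combine.
Sb > Ba: both effects reinforce here, so Sb is clearly the higher of the two.
Cl > Sb: relative to Sb, both the across-period and down-group shifts push Cl's electronegativity up.
For reference (Pauling): Cl 3.16, Sb 2.05, Ba 0.89.
The smallest Pauling electronegativity among these belongs to Ba.

Ba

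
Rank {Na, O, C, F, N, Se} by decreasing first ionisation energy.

F > N > O > C > Se > Na

First ionization energy rises across a period (greater Z_eff holds electrons more tightly) and falls down a group (valence electrons are farther from the nucleus).
Here both period and group differ, so the two effects have to be weighed against each other.
Se > Na: the two effects oppose for this pair; the across-period effect wins (941 vs 496 kJ/mol).
C > Se: period and group pull opposite ways; the down-group shift dominates (1086 vs 941 kJ/mol).
O > C: both are in period 2; the period trend gives O the larger value.
N > O: this pair runs against the simple trend — see the exception note.
F > N: F lies to the right of N in period 2, so the across-period effect alone puts F higher.
Note the exception: N has a higher first ionization energy than O, contrary to the simple trend — pairing an electron in O's 2p⁴ costs repulsion energy, so O ionizes more easily than half-filled N (2p³).
For reference (kJ/mol): C 1086, N 1402, O 1314, F 1681, Na 496, Se 941.
So from highest to lowest: F > N > O > C > Se > Na.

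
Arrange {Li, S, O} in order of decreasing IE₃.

Li > O > S

The third ionization energy removes an electron from the +2 ion. For each element: Li²⁺ is already 1 electron into the core; S²⁺ still has 4 valence electrons; O²⁺ still has 4 valence electrons.
Core electrons are held far more tightly than valence electrons, so Li tops the IE_3 order.
Valence configurations: S²⁺ [Ne]3s²3p², O²⁺ [He]2s²2p².
The numbers (kJ/mol): Li 11815, S 3357, O 5300.
Putting it together, IE_3: S < O < Li.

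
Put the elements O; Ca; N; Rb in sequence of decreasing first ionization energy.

N, O, Ca, Rb

Across a period the outer electron is held more tightly (higher IE₁); down a group it sits in a higher shell, more shielded, and comes off more easily.
Neither a single period nor a single group — weigh both effects.
Ca > Rb: both effects reinforce here, so Ca is clearly the higher of the two.
O > Ca: both effects reinforce here, so O is clearly the higher of the two.
N > O: this pair runs against the simple trend — see the exception note.
Note the exception: N has a higher first ionization energy than O, contrary to the simple trend — pairing an electron in O's 2p⁴ costs repulsion energy, so O ionizes more easily than half-filled N (2p³).
For reference (kJ/mol): N 1402, O 1314, Ca 590, Rb 403.
So from highest to lowest: N > O > Ca > Rb.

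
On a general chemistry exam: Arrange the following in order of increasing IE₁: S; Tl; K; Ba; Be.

K < Ba < Tl < Be < S

First ionization energy rises across a period (greater Z_eff holds electrons more tightly) and falls down a group (valence electrons are farther from the nucleus).
These span different periods and groups, so the two trends combine.
Ba > K: period and group pull opposite ways; the across-period shift dominates (503 vs 419 kJ/mol).
Tl > Ba: both are in period 6; the period trend gives Tl the larger value.
Be > Tl: the two effects oppose for this pair; the down-group effect wins (900 vs 589 kJ/mol).
S > Be: the two effects oppose for this pair; the across-period effect wins (1000 vs 900 kJ/mol).
Approximate values (kJ/mol): Be 900, S 1000, K 419, Ba 503, Tl 589.
So from lowest to highest: K < Ba < Tl < Be < S.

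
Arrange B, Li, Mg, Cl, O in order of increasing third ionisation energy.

IE_3 is the cost of taking one more electron from the +2 cation: B²⁺ still has 1 valence electron; Li²⁺ is already 1 electron into the core; Mg²⁺ is the bare [Ne] core; Cl²⁺ still has 5 valence electrons; O²⁺ still has 4 valence electrons.
Core electrons are held far more tightly than valence electrons, so Mg and Li top the IE_3 order.
Valence configurations: B²⁺ [He]2s¹, Cl²⁺ [Ne]3s²3p³, O²⁺ [He]2s²2p².
Tabulated IE_3 (kJ/mol): B 3660, Li 11815, Mg 7733, Cl 3822, O 5300.
Hence IE_3: B < Cl < O < Mg < Li.

B, Cl, O, Mg, Li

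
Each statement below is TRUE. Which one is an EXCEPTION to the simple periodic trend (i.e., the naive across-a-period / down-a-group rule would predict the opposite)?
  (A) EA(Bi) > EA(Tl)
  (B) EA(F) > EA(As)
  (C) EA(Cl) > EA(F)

(C)

The general trend: electron affinity increases across a period and decreases down a group.
(A) Bi (period 6, group 15) vs Tl (period 6, group 13): the stated order agrees with the simple trend.
(B) F (period 2, group 17) vs As (period 4, group 15): the stated order agrees with the simple trend.
(C) Cl (period 3, group 17) vs F (period 2, group 17): the stated order contradicts the simple trend.
The exception is (C): F's small 2p subshell makes the incoming electron feel strong e⁻–e⁻ repulsion, so Cl actually releases more energy on gaining an electron.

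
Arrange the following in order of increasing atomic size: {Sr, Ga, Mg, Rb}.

Ga < Mg < Sr < Rb

Mg is in period 3, group 2; Ga is in period 4, group 13; Rb is in period 5, group 1; Sr is in period 5, group 2.
Across a period the added protons contract the valence shell; down a group each new principal shell makes the atom larger.
These span different periods and groups, so the two trends combine.
Mg > Ga: period and group pull opposite ways; the across-period shift dominates (139 vs 124 pm).
Sr > Mg: they share group 2; the group trend gives Sr the larger value.
Rb > Sr: both are in period 5; the period trend gives Rb the larger value.
For reference (pm): Mg 139, Ga 124, Rb 210, Sr 185.
So from smallest to largest: Ga < Mg < Sr < Rb.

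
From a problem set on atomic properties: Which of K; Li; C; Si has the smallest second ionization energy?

The second ionization energy removes an electron from the +1 ion. For each element: K⁺ is the bare [Ar] core; Li⁺ is the bare [He] core; C⁺ still has 3 valence electrons; Si⁺ still has 3 valence electrons.
Pulling an electron out of a noble-gas core costs far more than removing a remaining valence electron, so K and Li sit at the high end of IE_2.
Valence configurations: C⁺ [He]2s²2p¹, Si⁺ [Ne]3s²3p¹.
Approximate IE_2 values (kJ/mol): K 3052, Li 7298, C 2353, Si 1577.
Overall IE_2 order: Si < C < K < Li.

Si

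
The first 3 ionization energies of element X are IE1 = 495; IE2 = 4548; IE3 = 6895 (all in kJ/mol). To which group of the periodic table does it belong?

Group 1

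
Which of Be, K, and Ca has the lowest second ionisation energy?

Ca

After 1 electron has been removed, what remains? Be⁺ still has 1 valence electron; K⁺ is the bare [Ar] core; Ca⁺ still has 1 valence electron.
Breaking into a closed-shell core is much more expensive than removing a leftover valence electron — K has the largest IE_2 here.
Valence configurations: Be⁺ [He]2s¹, Ca⁺ [Ar]4s¹.
Approximate IE_2 values (kJ/mol): Be 1757, K 3052, Ca 1145.
So the second ionization energies run Ca < Be < K.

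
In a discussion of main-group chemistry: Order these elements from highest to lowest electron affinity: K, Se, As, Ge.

Se, Ge, As, K

K is in period 4, group 1; Ge is in period 4, group 14; As is in period 4, group 15; Se is in period 4, group 16.
Atoms with high Z_eff and room in the valence shell (especially the halogens) have the most exothermic electron affinities.
All lie in period 4; the across-period trend (electron affinity increases left to right) applies, with the exception below.
Note the exception: Ge has a higher electron affinity than As, contrary to the simple trend — adding an electron to As's half-filled 4p³ is unfavourable, so Ge (4p²) has the more exothermic EA.
Approximate values (kJ/mol): K 48, Ge 119, As 78, Se 195.
So from highest to lowest: Se > Ge > As > K.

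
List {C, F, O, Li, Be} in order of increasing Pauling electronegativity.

Li, Be, C, O, F

Atoms toward the upper right of the periodic table pull bonding electrons most strongly.
All lie in period 2, so electronegativity increases left to right.
So from lowest to highest: Li < Be < C < O < F.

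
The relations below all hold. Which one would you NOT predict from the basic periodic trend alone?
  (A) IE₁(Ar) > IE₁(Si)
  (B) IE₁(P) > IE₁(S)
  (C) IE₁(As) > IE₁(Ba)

(B)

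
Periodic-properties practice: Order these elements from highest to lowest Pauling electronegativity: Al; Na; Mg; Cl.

Cl, Al, Mg, Na

Na is in period 3, group 1; Mg is in period 3, group 2; Al is in period 3, group 13; Cl is in period 3, group 17.
Smaller atoms with higher effective nuclear charge are more electronegative.
All lie in period 3, so electronegativity increases left to right.
So from highest to lowest: Cl > Al > Mg > Na.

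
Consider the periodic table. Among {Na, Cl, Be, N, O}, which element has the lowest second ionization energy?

Be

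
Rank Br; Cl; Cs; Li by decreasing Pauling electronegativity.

Cl, Br, Li, Cs

Li is in period 2, group 1; Cl is in period 3, group 17; Br is in period 4, group 17; Cs is in period 6, group 1.
Atoms toward the upper right of the periodic table pull bonding electrons most strongly.
Here both period and group differ, so the two effects have to be weighed against each other.
Li > Cs: they share group 1; the group trend gives Li the larger value.
Br > Li: the two effects oppose for this pair; the across-period effect wins (2.96 vs 0.98).
Cl > Br: they share group 17; the group trend gives Cl the larger value.
Tabulated electronegativity (Pauling): Li 0.98, Cl 3.16, Br 2.96, Cs 0.79.
So from highest to lowest: Cl > Br > Li > Cs.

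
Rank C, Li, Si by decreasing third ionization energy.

IE_3 is the cost of taking one more electron from the +2 cation: C²⁺ still has 2 valence electrons; Li²⁺ is already 1 electron into the core; Si²⁺ still has 2 valence electrons.
Breaking into a closed-shell core is much more expensive than removing a leftover valence electron — Li has the largest IE_3 here.
Valence configurations: C²⁺ [He]2s², Si²⁺ [Ne]3s².
Tabulated IE_3 (kJ/mol): C 4620, Li 11815, Si 3232.
So the third ionization energies run Si < C < Li.

Li > C > Si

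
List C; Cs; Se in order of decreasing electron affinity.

C is in period 2, group 14; Se is in period 4, group 16; Cs is in period 6, group 1.
EA tends to increase across a period and decrease down a group, though the pattern is less regular than for IE or radius.
Neither a single period nor a single group — weigh both effects.
C > Cs: relative to Cs, both the across-period and down-group shifts push C's electron affinity up.
Se > C: period and group pull opposite ways; the across-period shift dominates (195 vs 122 kJ/mol).
For reference (kJ/mol): C 122, Se 195, Cs 46.
So from highest to lowest: Se > C > Cs.

Se > C > Cs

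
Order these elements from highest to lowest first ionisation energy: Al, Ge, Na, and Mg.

Ge > Mg > Al > Na

Across a period the outer electron is held more tightly (higher IE₁); down a group it sits in a higher shell, more shielded, and comes off more easily.
These span different periods and groups, so the two trends combine.
Al > Na: Al lies to the right of Na in period 3, so the across-period effect alone puts Al higher.
Mg > Al: this pair runs against the simple trend — see the exception note.
Ge > Mg: the two effects oppose for this pair; the across-period effect wins (762 vs 738 kJ/mol).
Note the exception: Mg has a higher first ionization energy than Al, contrary to the simple trend — Al's single 3p electron is easier to remove than one from Mg's filled 3s².
For reference (kJ/mol): Na 496, Mg 738, Al 578, Ge 762.
So from highest to lowest: Ge > Mg > Al > Na.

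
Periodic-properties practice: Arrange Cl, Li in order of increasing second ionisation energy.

IE_2 is the cost of taking one more electron from the +1 cation: Cl⁺ still has 6 valence electrons; Li⁺ is the bare [He] core.
Core electrons are held far more tightly than valence electrons, so Li tops the IE_2 order.
Approximate IE_2 values (kJ/mol): Cl 2298, Li 7298.
Overall IE_2 order: Cl < Li.

Cl < Li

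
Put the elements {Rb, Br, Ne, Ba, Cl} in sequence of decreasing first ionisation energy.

Ne > Cl > Br > Ba > Rb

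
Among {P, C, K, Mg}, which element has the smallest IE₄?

P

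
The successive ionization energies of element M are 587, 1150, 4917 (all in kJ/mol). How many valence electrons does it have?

Look for the largest jump between consecutive ionization energies: IE3/IE2 ≈ 4.3, far larger than any earlier ratio.
That jump marks the point where a core electron is being removed. So the atom has 2 valence electrons.

2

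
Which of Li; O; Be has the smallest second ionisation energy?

Be

The second ionization energy removes an electron from the +1 ion. For each element: Li⁺ is the bare [He] core; O⁺ still has 5 valence electrons; Be⁺ still has 1 valence electron.
Core electrons are held far more tightly than valence electrons, so Li tops the IE_2 order.
Valence configurations: O⁺ [He]2s²2p³, Be⁺ [He]2s¹.
Approximate IE_2 values (kJ/mol): Li 7298, O 3388, Be 1757.
Overall IE_2 order: Be < O < Li.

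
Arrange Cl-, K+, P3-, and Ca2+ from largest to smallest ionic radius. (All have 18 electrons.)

P3- > Cl- > K+ > Ca2+

All of these have 18 electrons, so size is governed by nuclear charge alone: the more protons, the stronger the pull on the same electron cloud, and the smaller the ion.
Nuclear charges: Ca2+ (Z=20), K+ (Z=19), Cl- (Z=17), P3- (Z=15).
Largest to smallest: P3- > Cl- > K+ > Ca2+.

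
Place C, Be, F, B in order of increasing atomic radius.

F < C < B < Be

Be is in period 2, group 2; B is in period 2, group 13; C is in period 2, group 14; F is in period 2, group 17.
Moving right in a period, electrons are added to the same shell under a stronger nuclear pull, so atoms get smaller; moving down, a new shell is opened and atoms get larger.
All lie in period 2, so atomic radius increases right to left.
So from smallest to largest: F < C < B < Be.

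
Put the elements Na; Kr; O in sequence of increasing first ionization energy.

Na < O < Kr

O is in period 2, group 16; Na is in period 3, group 1; Kr is in period 4, group 18.
Removing the outermost electron gets harder across a period and easier down a group.
These span different periods and groups, so the two trends combine.
O > Na: relative to Na, both the across-period and down-group shifts push O's first ionization energy up.
Kr > O: period and group pull opposite ways; the across-period shift dominates (1351 vs 1314 kJ/mol).
Approximate values (kJ/mol): O 1314, Na 496, Kr 1351.
So from lowest to highest: Na < O < Kr.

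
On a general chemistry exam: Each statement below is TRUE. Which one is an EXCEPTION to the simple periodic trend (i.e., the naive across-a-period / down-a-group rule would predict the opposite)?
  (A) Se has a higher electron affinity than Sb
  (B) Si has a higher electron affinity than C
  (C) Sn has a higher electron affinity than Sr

(B)

The general trend: electron affinity increases across a period and decreases down a group.
(A) Se (period 4, group 16) vs Sb (period 5, group 15): the stated order agrees with the simple trend.
(B) Si (period 3, group 14) vs C (period 2, group 14): the stated order contradicts the simple trend.
(C) Sn (period 5, group 14) vs Sr (period 5, group 2): the stated order agrees with the simple trend.
The exception is (B): Si's larger, more diffuse 3p orbitals accept an added electron slightly more readily than C's compact 2p.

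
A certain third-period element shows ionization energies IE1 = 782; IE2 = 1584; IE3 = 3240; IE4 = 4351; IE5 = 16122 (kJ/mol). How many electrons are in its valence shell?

Look for the largest jump between consecutive ionization energies: IE5/IE4 ≈ 3.7, far larger than any earlier ratio.
That jump marks the point where a core electron is being removed. So the atom has 4 valence electrons.

4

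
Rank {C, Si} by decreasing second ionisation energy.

Consider each +1 ion: C⁺ still has 3 valence electrons; Si⁺ still has 3 valence electrons.
All are still removing valence electrons, so compare the +1 ions as you would atoms: IE_2 generally rises across a period (higher Z_eff) and falls down a group (larger shell), subject to the usual subshell exceptions.
Valence configurations: C⁺ [He]2s²2p¹, Si⁺ [Ne]3s²3p¹.
Tabulated IE_2 (kJ/mol): C 2353, Si 1577.
Hence IE_2: Si < C.

C > Si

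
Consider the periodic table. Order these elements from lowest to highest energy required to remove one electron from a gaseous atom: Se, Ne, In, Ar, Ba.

Across a period the outer electron is held more tightly (higher IE₁); down a group it sits in a higher shell, more shielded, and comes off more easily.
Neither a single period nor a single group — weigh both effects.
In > Ba: both effects reinforce here, so In is clearly the higher of the two.
Se > In: both effects reinforce here, so Se is clearly the higher of the two.
Ar > Se: relative to Se, both the across-period and down-group shifts push Ar's first ionization energy up.
Ne > Ar: Ne sits above Ar in group 18, so the down-group effect alone puts Ne higher.
Tabulated first ionization energy (kJ/mol): Ne 2081, Ar 1521, Se 941, In 558, Ba 503.
So from lowest to highest: Ba < In < Se < Ar < Ne.

Ba < In < Se < Ar < Ne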